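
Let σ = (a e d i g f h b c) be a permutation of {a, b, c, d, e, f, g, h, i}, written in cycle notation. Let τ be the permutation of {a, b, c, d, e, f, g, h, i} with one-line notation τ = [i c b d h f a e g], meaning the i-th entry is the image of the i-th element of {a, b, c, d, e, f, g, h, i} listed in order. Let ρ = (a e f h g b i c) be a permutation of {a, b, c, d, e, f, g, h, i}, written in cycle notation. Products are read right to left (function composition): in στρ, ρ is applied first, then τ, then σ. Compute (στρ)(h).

Chase h: ρ(h) = g; τ(g) = a; σ(a) = e. Hence (στρ)(h) = e.

e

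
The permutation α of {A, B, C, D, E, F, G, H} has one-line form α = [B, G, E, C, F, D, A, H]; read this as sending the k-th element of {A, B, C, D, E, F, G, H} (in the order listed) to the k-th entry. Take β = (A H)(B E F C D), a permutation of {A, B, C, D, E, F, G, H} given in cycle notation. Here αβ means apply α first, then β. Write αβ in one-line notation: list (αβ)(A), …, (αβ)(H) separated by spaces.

E G F D C B H A

(αβ)(x) = β(α(x)). Computing each image: β(α(A)) = β(B) = E, β(α(B)) = β(G) = G, β(α(C)) = β(E) = F, β(α(D)) = β(C) = D, β(α(E)) = β(F) = C, β(α(F)) = β(D) = B, β(α(G)) = β(A) = H, β(α(H)) = β(H) = A.
Hence αβ = [E G F D C B H A].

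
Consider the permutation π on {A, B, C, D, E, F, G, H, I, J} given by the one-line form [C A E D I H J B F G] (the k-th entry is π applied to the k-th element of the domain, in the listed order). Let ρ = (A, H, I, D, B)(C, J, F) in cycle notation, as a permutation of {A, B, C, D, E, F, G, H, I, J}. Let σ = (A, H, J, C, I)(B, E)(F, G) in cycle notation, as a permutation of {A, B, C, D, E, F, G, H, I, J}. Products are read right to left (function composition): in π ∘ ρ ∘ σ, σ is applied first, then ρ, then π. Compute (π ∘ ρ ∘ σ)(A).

Chase A: σ(A) = H; ρ(H) = I; π(I) = F. Hence (π ∘ ρ ∘ σ)(A) = F.

F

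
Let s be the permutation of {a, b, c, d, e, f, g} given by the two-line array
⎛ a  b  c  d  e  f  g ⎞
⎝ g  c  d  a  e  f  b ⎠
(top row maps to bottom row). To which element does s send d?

The entry below d in the array is a, so s(d) = a.

a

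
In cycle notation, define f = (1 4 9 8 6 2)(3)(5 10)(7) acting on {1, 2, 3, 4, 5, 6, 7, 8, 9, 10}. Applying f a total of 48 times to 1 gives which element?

1

1 lies in the 6-cycle (1 4 9 8 6 2).
On a 6-cycle, f^6 is the identity, so f^48 = f^0 there (48 ≡ 0 mod 6).
So f^48(1) = 1.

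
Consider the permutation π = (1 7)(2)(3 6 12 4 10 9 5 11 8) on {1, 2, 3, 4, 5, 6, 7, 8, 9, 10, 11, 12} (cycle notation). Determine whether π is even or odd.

odd

The cycle lengths are 9, 2, 1.
A cycle is odd iff its length is even; π has 1 even-length cycle, so sgn(π) = (−1)^1 and π is odd.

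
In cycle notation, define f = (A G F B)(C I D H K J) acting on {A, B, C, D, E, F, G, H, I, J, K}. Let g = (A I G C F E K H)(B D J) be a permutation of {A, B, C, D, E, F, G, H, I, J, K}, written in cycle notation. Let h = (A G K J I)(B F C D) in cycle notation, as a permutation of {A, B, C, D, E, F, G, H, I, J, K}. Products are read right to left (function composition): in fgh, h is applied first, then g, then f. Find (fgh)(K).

Chase K: h(K) = J; g(J) = B; f(B) = A. Hence (fgh)(K) = A.

A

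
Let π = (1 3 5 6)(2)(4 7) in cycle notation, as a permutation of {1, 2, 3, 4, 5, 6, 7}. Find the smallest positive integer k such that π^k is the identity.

4

The cycle type of π is (4, 2, 1).
The order of π is the least common multiple of its cycle lengths: lcm(4, 2) = 4.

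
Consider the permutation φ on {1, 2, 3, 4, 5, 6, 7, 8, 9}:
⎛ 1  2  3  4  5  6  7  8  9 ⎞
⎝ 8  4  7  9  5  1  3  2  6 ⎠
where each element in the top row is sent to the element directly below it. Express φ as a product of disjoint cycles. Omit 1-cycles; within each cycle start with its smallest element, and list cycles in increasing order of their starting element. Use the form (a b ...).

Start at 1 and follow images: 1 → 8 → 2 → 4 → 9 → 6 → 1, giving the cycle (1 8 2 4 9 6).
Repeating from the next unused element and collecting all non-trivial cycles gives (1 8 2 4 9 6)(3 7).

(1 8 2 4 9 6)(3 7)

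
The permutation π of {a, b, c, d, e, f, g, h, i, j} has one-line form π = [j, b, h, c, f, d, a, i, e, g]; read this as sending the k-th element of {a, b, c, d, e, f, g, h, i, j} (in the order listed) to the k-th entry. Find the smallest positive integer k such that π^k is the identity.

Writing π as disjoint cycles, the cycle lengths are 6, 3, 1.
The order is lcm(6, 3) = 6.

6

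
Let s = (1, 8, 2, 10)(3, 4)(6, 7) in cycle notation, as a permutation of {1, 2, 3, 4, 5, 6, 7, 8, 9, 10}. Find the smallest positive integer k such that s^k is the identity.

4

The disjoint cycles have lengths 4, 2, 2, 1, 1.
The order is lcm(4, 2, 2) = 4.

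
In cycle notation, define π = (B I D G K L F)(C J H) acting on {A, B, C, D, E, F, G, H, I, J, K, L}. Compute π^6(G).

G lies in the 7-cycle (B I D G K L F).
Advancing 6 steps from G: G → K → L → F → B → I → D.

D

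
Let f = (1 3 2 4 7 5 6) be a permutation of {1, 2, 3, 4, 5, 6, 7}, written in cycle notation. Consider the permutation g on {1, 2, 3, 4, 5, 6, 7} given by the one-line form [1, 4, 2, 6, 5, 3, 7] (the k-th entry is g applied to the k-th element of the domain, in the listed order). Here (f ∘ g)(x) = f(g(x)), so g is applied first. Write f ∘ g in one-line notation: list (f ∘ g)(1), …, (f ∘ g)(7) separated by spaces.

Chase each element through g then f: 1 → 1 → 3; 2 → 4 → 7; 3 → 2 → 4; 4 → 6 → 1; 5 → 5 → 6; 6 → 3 → 2; 7 → 7 → 5.
Collecting the images, f ∘ g = [3 7 4 1 6 2 5].

3 7 4 1 6 2 5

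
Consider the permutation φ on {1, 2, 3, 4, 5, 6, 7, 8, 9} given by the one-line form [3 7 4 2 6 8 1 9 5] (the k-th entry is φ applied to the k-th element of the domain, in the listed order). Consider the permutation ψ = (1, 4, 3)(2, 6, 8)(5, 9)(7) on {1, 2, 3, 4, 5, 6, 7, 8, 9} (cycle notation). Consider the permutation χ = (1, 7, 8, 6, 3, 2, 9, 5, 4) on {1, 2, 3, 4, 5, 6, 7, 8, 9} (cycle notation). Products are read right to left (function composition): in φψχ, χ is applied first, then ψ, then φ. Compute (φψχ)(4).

2

Chase 4: χ(4) = 1; ψ(1) = 4; φ(4) = 2. Hence (φψχ)(4) = 2.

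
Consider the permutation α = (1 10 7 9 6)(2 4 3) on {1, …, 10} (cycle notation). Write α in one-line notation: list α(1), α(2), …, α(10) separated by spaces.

10 4 2 3 5 1 9 8 6 7

Each element maps to the next entry in its cycle (wrapping to the front): 1→10, 2→4, 3→2, 4→3, 5→5, 6→1, 7→9, 8→8, 9→6, 10→7.
So the one-line form is 10 4 2 3 5 1 9 8 6 7.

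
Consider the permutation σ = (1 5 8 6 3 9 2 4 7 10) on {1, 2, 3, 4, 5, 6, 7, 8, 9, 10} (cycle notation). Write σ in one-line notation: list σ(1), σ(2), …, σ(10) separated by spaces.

5 4 9 7 8 3 10 6 2 1

Each element maps to the next entry in its cycle (wrapping to the front): 1↦5, 2↦4, 3↦9, 4↦7, 5↦8, 6↦3, 7↦10, 8↦6, 9↦2, 10↦1.
Listing these in domain order gives 5 4 9 7 8 3 10 6 2 1.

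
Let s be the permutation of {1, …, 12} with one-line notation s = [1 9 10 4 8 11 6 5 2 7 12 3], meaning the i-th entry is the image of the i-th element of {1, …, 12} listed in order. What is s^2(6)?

Tracing 6 → 11 → … returns to 6 after 6 steps, so 6 lies in a 6-cycle (3, 10, 7, 6, 11, 12).
Stepping 2 places around the cycle: 6 → 11 → 12.

12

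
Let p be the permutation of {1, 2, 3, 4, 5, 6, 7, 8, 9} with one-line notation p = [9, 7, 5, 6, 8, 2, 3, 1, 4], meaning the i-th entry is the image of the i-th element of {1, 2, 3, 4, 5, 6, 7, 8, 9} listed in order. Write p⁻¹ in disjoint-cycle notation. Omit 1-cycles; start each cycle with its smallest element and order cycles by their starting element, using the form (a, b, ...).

(1, 8, 5, 3, 7, 2, 6, 4, 9)

First write p in disjoint cycles: (1, 9, 4, 6, 2, 7, 3, 5, 8).
The inverse reverses every cycle; in canonical form, p⁻¹ = (1, 8, 5, 3, 7, 2, 6, 4, 9).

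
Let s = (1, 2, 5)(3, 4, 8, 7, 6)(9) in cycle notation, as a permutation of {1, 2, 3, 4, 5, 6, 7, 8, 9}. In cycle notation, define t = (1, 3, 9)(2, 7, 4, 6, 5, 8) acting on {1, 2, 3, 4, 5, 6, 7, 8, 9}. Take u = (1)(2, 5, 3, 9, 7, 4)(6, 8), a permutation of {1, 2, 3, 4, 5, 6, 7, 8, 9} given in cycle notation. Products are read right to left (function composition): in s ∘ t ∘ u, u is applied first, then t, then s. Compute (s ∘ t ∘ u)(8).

Chase 8: u(8) = 6; t(6) = 5; s(5) = 1. Hence (s ∘ t ∘ u)(8) = 1.

1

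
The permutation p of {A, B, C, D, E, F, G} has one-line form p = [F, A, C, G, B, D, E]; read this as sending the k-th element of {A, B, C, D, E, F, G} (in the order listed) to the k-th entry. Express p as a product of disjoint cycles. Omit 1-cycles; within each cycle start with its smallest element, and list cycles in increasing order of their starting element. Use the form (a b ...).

Start at A and follow images: A → F → D → G → E → B → A, giving the cycle (A F D G E B).
Continuing from each remaining unvisited element yields (A F D G E B).

(A F D G E B)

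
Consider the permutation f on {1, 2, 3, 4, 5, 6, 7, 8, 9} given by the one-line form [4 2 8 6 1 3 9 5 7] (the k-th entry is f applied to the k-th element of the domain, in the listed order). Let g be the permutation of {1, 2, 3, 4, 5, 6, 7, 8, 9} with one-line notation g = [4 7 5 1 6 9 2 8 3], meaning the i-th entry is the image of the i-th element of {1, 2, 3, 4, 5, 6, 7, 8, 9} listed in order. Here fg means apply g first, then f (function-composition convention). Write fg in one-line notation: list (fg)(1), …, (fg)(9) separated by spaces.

Chase each element through g then f: 1 → 4 → 6; 2 → 7 → 9; 3 → 5 → 1; 4 → 1 → 4; 5 → 6 → 3; 6 → 9 → 7; 7 → 2 → 2; 8 → 8 → 5; 9 → 3 → 8.
So fg in one-line form is 6 9 1 4 3 7 2 5 8.

6 9 1 4 3 7 2 5 8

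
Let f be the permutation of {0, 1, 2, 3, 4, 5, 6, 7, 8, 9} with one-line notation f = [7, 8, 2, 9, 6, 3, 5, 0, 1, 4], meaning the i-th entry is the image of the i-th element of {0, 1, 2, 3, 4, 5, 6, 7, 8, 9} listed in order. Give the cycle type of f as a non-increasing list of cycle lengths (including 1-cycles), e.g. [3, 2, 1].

The disjoint cycles are (0 7)(1 8)(2)(3 9 4 6 5), with lengths 5, 2, 2, 1 in non-increasing order.

[5, 2, 2, 1]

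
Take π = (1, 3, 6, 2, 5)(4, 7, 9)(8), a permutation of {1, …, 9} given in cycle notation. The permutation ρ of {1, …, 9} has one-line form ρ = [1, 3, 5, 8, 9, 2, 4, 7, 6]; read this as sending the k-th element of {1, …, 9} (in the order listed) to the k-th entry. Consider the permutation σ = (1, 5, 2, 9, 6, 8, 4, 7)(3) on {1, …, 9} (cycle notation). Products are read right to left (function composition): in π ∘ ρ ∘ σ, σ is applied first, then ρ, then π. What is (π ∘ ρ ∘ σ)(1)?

Apply the permutations in order: σ(1) = 5, then ρ(5) = 9, then π(9) = 4. So (π ∘ ρ ∘ σ)(1) = 4.

4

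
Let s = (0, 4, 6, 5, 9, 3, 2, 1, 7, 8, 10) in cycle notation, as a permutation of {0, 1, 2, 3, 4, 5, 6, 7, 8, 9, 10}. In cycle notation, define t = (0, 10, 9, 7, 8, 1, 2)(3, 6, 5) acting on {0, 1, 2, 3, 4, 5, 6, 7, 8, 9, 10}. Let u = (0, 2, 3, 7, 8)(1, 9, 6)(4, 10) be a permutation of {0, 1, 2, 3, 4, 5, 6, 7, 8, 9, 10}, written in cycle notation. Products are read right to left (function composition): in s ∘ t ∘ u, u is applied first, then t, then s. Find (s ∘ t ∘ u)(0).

Apply the permutations in order: u(0) = 2, then t(2) = 0, then s(0) = 4. So (s ∘ t ∘ u)(0) = 4.

4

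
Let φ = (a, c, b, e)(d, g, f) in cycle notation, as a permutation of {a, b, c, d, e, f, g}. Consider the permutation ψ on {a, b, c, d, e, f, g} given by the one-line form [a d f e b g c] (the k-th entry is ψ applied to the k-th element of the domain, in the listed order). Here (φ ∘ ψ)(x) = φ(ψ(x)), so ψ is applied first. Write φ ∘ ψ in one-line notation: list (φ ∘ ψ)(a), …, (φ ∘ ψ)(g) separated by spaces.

(φ ∘ ψ)(x) = φ(ψ(x)). Computing each image: φ(ψ(a)) = φ(a) = c, φ(ψ(b)) = φ(d) = g, φ(ψ(c)) = φ(f) = d, φ(ψ(d)) = φ(e) = a, φ(ψ(e)) = φ(b) = e, φ(ψ(f)) = φ(g) = f, φ(ψ(g)) = φ(c) = b.
Hence φ ∘ ψ = [c g d a e f b].

c g d a e f b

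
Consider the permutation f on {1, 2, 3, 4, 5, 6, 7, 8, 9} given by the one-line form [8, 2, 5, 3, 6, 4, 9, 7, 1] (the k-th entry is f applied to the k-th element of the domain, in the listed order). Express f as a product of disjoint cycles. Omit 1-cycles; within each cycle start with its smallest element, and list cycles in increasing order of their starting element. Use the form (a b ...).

From 1: 1 → 8 → 7 → 9 → 1, closing the cycle (1 8 7 9).
Continuing from each remaining unvisited element yields (1 8 7 9)(3 5 6 4).

(1 8 7 9)(3 5 6 4)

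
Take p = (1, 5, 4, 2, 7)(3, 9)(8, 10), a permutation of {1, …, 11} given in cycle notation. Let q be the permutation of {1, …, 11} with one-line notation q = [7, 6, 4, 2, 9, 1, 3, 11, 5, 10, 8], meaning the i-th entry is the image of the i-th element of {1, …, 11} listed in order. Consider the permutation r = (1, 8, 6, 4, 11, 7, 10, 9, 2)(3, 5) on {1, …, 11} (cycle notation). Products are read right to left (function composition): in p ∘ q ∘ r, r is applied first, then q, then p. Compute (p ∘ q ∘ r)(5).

2

(p ∘ q ∘ r)(5) = p(q(r(5))). r(5) = 3, then q(3) = 4, then p(4) = 2, so the result is 2.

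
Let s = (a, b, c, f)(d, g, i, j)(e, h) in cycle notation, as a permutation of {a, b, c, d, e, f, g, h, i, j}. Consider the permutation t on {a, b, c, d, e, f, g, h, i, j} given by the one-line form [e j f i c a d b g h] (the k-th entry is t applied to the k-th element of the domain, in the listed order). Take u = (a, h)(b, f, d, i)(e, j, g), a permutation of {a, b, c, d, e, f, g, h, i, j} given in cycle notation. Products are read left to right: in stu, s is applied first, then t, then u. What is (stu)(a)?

g

Apply the permutations in order: s(a) = b, then t(b) = j, then u(j) = g. So (stu)(a) = g.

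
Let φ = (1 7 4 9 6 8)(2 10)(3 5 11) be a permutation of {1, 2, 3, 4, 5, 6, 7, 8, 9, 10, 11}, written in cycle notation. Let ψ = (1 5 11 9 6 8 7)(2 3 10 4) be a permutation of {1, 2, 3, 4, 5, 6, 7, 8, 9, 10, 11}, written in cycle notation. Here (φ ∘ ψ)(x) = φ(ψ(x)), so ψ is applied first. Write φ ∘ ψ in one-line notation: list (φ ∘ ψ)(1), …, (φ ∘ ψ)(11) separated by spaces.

11 5 2 10 3 1 7 4 8 9 6

For each element, apply ψ then φ: 1 → 5 → 11; 2 → 3 → 5; 3 → 10 → 2; 4 → 2 → 10; 5 → 11 → 3; 6 → 8 → 1; 7 → 1 → 7; 8 → 7 → 4; 9 → 6 → 8; 10 → 4 → 9; 11 → 9 → 6.
Collecting the images, φ ∘ ψ = [11 5 2 10 3 1 7 4 8 9 6].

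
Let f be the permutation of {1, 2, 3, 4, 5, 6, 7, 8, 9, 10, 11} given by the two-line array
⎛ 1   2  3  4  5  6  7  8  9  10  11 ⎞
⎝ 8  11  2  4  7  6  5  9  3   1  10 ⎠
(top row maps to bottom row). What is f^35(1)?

1

Tracing 1 → 8 → … returns to 1 after 7 steps, so 1 lies in a 7-cycle (1 8 9 3 2 11 10).
Since the cycle has length 7, f^35 acts on it the same as f^0 (35 mod 7 = 0).
So f^35(1) = 1.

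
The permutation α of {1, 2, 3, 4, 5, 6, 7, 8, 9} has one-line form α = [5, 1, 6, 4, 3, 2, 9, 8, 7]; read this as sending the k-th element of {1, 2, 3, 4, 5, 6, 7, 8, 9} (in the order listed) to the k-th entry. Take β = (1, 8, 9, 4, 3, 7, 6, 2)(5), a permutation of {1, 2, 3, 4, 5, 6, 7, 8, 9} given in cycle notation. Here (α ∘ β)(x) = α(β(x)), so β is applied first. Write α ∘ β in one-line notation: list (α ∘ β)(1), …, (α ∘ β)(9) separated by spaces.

8 5 9 6 3 1 2 7 4

(α ∘ β)(x) = α(β(x)). Computing each image: α(β(1)) = α(8) = 8, α(β(2)) = α(1) = 5, α(β(3)) = α(7) = 9, α(β(4)) = α(3) = 6, α(β(5)) = α(5) = 3, α(β(6)) = α(2) = 1, α(β(7)) = α(6) = 2, α(β(8)) = α(9) = 7, α(β(9)) = α(4) = 4.
Hence α ∘ β = [8 5 9 6 3 1 2 7 4].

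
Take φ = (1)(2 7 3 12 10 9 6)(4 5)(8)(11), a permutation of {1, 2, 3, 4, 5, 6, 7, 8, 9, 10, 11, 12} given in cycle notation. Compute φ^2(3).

3 lies in the 7-cycle (2 7 3 12 10 9 6).
Stepping 2 places around the cycle: 3 → 12 → 10.

10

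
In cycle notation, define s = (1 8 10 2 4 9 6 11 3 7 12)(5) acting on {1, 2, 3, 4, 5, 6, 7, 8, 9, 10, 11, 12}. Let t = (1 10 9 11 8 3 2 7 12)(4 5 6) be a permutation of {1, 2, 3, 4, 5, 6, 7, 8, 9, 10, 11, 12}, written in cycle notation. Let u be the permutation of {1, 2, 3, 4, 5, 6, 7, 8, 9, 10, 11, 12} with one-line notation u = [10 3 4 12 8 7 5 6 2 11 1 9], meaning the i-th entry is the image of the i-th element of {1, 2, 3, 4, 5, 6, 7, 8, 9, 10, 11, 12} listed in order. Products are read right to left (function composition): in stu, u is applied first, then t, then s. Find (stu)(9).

Chase 9: u(9) = 2; t(2) = 7; s(7) = 12. Hence (stu)(9) = 12.

12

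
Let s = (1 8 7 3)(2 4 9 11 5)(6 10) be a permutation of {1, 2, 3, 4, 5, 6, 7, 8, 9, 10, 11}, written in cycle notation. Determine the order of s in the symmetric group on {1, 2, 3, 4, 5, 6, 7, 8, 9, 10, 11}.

The cycle type of s is (5, 4, 2).
The order is lcm(5, 4, 2) = 20.

20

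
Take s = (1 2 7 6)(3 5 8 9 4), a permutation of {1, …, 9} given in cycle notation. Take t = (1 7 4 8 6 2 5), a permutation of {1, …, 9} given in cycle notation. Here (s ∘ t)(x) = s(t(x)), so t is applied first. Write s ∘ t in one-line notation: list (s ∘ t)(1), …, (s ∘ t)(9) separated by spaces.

6 8 5 9 2 7 3 1 4

(s ∘ t)(x) = s(t(x)). Computing each image: s(t(1)) = s(7) = 6, s(t(2)) = s(5) = 8, s(t(3)) = s(3) = 5, s(t(4)) = s(8) = 9, s(t(5)) = s(1) = 2, s(t(6)) = s(2) = 7, s(t(7)) = s(4) = 3, s(t(8)) = s(6) = 1, s(t(9)) = s(9) = 4.
Hence s ∘ t = [6 8 5 9 2 7 3 1 4].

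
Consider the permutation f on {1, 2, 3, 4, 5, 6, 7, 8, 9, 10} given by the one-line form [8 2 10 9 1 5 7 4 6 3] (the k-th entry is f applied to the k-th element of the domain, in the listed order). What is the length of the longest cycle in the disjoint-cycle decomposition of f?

Decomposing into disjoint cycles gives (1 8 4 9 6 5)(3 10); the longest has length 6.

6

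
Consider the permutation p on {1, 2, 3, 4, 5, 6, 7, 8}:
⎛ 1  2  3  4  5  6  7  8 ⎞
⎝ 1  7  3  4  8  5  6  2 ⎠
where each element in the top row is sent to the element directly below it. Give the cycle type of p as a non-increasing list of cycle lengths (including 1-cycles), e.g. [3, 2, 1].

[5, 1, 1, 1]

The disjoint cycles are (1)(2 7 6 5 8)(3)(4), with lengths 5, 1, 1, 1 in non-increasing order.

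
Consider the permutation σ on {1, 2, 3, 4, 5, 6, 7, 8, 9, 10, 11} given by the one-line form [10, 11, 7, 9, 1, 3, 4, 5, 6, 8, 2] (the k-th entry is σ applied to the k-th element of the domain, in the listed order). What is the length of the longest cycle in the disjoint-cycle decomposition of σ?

5

Decomposing into disjoint cycles gives (1, 10, 8, 5)(2, 11)(3, 7, 4, 9, 6); the longest has length 5.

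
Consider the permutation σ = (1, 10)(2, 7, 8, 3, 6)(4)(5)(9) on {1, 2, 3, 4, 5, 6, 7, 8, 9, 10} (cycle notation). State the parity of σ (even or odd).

odd

The cycle lengths are 5, 2, 1, 1, 1.
A cycle of length ℓ contributes ℓ−1 transpositions, so σ is a product of 4 + 1 = 5 transpositions — odd.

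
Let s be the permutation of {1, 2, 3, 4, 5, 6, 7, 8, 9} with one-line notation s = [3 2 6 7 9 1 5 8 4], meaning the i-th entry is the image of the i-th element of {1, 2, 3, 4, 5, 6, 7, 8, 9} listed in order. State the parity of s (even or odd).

odd

In disjoint-cycle form the cycle lengths are 4, 3, 1, 1.
A cycle is odd iff its length is even; s has 1 even-length cycle, so sgn(s) = (−1)^1 and s is odd.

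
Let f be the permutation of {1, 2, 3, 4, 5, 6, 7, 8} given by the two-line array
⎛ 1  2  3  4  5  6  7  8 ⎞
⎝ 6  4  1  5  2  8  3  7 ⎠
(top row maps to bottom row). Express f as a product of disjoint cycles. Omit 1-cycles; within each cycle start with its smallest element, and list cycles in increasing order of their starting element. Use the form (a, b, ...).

(1, 6, 8, 7, 3)(2, 4, 5)

Start at 1 and follow images: 1 → 6 → 8 → 7 → 3 → 1, giving the cycle (1, 6, 8, 7, 3).
Repeating from the next unused element and collecting all non-trivial cycles gives (1, 6, 8, 7, 3)(2, 4, 5).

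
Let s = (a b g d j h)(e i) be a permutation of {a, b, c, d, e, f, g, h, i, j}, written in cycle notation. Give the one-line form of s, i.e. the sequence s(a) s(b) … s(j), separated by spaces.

b g c j i f d a e h

Each element maps to the next entry in its cycle (wrapping to the front): a↦b, b↦g, c↦c, d↦j, e↦i, f↦f, g↦d, h↦a, i↦e, j↦h.
So the one-line form is b g c j i f d a e h.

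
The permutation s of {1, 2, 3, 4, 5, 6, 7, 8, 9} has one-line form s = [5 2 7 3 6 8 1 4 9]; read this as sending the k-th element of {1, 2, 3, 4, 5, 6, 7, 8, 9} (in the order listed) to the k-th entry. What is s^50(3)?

Tracing 3 → 7 → … returns to 3 after 7 steps, so 3 lies in a 7-cycle (1, 5, 6, 8, 4, 3, 7).
Since the cycle has length 7, s^50 acts on it the same as s^1 (50 mod 7 = 1).
Stepping 1 place around the cycle: 3 → 7.

7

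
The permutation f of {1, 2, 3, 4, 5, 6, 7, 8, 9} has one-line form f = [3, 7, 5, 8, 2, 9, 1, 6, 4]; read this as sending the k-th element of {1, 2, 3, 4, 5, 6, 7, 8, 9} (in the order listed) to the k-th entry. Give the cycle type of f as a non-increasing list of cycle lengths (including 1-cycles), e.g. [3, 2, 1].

The disjoint cycles are (1, 3, 5, 2, 7)(4, 8, 6, 9), with lengths 5, 4 in non-increasing order.

[5, 4]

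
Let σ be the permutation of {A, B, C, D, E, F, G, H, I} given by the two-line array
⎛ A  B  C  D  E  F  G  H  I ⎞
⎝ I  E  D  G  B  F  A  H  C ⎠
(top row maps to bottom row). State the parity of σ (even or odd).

odd

In disjoint-cycle form the cycle lengths are 5, 2, 1, 1.
A cycle is odd iff its length is even; σ has 1 even-length cycle, so sgn(σ) = (−1)^1 and σ is odd.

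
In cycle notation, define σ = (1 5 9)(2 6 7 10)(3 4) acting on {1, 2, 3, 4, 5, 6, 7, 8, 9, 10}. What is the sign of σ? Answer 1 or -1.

The cycle lengths are 4, 3, 2, 1.
A cycle is odd iff its length is even; σ has 2 even-length cycles, so sgn(σ) = (−1)^2 and σ is even.

1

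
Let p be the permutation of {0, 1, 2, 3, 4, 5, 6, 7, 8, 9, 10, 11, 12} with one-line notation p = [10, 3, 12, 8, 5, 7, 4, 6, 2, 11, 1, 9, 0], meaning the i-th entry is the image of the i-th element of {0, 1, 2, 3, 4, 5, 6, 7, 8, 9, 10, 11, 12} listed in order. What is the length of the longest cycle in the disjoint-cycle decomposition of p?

Decomposing into disjoint cycles gives (0 10 1 3 8 2 12)(4 5 7 6)(9 11); the longest has length 7.

7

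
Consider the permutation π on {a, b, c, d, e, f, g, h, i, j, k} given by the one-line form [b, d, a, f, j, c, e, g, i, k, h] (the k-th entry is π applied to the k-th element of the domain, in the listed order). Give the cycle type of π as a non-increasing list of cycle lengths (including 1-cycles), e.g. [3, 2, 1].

The disjoint cycles are (a b d f c)(e j k h g)(i), with lengths 5, 5, 1 in non-increasing order.

[5, 5, 1]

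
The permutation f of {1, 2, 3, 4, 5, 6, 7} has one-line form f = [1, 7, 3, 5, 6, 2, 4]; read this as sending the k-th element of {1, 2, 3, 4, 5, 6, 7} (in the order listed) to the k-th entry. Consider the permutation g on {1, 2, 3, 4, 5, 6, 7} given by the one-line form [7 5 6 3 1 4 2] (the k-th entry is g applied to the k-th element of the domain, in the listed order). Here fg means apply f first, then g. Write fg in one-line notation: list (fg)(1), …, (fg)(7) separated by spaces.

7 2 6 1 4 5 3

For each element, apply f then g: 1 → 1 → 7; 2 → 7 → 2; 3 → 3 → 6; 4 → 5 → 1; 5 → 6 → 4; 6 → 2 → 5; 7 → 4 → 3.
Collecting the images, fg = [7 2 6 1 4 5 3].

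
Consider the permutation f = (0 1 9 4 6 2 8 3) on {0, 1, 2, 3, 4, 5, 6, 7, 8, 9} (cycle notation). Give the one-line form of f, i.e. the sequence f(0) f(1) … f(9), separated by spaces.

1 9 8 0 6 5 2 7 3 4

Each element maps to the next entry in its cycle (wrapping to the front): 0↦1, 1↦9, 2↦8, 3↦0, 4↦6, 5↦5, 6↦2, 7↦7, 8↦3, 9↦4.
So the one-line form is 1 9 8 0 6 5 2 7 3 4.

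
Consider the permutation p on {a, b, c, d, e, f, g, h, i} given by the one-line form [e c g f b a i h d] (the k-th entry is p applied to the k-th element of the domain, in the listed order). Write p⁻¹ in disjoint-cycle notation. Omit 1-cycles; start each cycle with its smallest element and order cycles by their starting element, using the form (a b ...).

(a f d i g c b e)

First write p in disjoint cycles: (a e b c g i d f).
Reversing each cycle (and rotating so the smallest element leads) gives p⁻¹ = (a f d i g c b e).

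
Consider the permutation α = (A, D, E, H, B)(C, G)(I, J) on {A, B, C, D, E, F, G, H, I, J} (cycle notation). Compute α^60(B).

B lies in the 5-cycle (A, D, E, H, B).
On a 5-cycle, α^5 is the identity, so α^60 = α^0 there (60 ≡ 0 mod 5).
So α^60(B) = B.

B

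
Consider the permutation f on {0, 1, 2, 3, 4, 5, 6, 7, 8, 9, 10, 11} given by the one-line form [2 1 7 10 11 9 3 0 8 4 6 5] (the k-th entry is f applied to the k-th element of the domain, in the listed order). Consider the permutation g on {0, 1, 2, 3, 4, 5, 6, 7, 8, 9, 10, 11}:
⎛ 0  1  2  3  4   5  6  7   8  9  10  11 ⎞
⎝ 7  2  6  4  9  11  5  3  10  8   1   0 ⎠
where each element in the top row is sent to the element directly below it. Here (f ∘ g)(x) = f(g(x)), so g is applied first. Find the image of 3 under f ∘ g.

g(3) = 4, then f(4) = 11; composing gives (f ∘ g)(3) = 11.

11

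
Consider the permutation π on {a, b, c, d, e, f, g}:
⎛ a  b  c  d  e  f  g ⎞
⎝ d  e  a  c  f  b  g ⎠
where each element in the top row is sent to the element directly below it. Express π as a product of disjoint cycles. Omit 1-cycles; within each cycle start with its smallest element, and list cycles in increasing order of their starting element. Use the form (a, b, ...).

(a, d, c)(b, e, f)

Iterating π from a gives a → d → c → a; that is the 3-cycle (a, d, c).
Continuing from each remaining unvisited element yields (a, d, c)(b, e, f).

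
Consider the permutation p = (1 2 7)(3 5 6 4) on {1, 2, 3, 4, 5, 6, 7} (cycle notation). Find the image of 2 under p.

7

2 appears in (1 2 7); the next entry (wrapping around) is 7.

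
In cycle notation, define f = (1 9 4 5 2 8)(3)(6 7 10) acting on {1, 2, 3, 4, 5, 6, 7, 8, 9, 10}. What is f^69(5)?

5 lies in the 6-cycle (1 9 4 5 2 8).
Powers repeat with period 6 on this cycle, and 69 mod 6 = 3, so f^69(5) = f^3(5).
Advancing 3 steps from 5: 5 → 2 → 8 → 1.

1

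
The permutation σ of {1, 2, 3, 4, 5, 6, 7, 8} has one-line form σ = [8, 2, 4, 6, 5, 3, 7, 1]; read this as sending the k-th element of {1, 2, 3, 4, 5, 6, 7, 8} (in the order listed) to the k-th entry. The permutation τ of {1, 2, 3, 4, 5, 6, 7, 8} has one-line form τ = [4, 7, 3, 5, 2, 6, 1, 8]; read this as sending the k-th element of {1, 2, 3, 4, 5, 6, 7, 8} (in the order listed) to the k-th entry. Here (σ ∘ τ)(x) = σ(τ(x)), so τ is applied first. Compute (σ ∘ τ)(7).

First apply τ: τ(7) = 1, then σ(1) = 8. Thus (σ ∘ τ)(7) = 8.

8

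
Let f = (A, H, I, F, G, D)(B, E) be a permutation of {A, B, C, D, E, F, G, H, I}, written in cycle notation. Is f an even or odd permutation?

The cycle lengths are 6, 2, 1.
A cycle of length ℓ contributes ℓ−1 transpositions, so f is a product of 5 + 1 = 6 transpositions — even.

even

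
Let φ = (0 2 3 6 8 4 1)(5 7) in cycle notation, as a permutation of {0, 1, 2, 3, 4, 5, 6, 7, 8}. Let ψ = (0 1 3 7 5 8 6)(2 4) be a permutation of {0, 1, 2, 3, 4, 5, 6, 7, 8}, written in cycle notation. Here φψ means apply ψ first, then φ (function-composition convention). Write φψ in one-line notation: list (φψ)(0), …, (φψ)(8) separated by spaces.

For each element, apply ψ then φ: 0 → 1 → 0; 1 → 3 → 6; 2 → 4 → 1; 3 → 7 → 5; 4 → 2 → 3; 5 → 8 → 4; 6 → 0 → 2; 7 → 5 → 7; 8 → 6 → 8.
Collecting the images, φψ = [0 6 1 5 3 4 2 7 8].

0 6 1 5 3 4 2 7 8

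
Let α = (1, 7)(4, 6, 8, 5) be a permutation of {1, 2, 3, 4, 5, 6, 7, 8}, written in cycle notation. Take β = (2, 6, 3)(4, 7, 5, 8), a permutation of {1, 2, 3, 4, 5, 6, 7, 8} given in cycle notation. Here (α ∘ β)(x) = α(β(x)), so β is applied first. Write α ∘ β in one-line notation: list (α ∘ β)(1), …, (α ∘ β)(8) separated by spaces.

(α ∘ β)(x) = α(β(x)). Computing each image: α(β(1)) = α(1) = 7, α(β(2)) = α(6) = 8, α(β(3)) = α(2) = 2, α(β(4)) = α(7) = 1, α(β(5)) = α(8) = 5, α(β(6)) = α(3) = 3, α(β(7)) = α(5) = 4, α(β(8)) = α(4) = 6.
Hence α ∘ β = [7 8 2 1 5 3 4 6].

7 8 2 1 5 3 4 6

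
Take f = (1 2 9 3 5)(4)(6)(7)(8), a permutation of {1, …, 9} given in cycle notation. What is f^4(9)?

2

9 lies in the 5-cycle (1 2 9 3 5).
Advancing 4 steps from 9: 9 → 3 → 5 → 1 → 2.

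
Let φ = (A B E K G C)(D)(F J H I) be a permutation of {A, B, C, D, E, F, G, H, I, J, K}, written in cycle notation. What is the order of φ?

12

The cycle type of φ is (6, 4, 1).
The order of φ is the least common multiple of its cycle lengths: lcm(6, 4) = 12.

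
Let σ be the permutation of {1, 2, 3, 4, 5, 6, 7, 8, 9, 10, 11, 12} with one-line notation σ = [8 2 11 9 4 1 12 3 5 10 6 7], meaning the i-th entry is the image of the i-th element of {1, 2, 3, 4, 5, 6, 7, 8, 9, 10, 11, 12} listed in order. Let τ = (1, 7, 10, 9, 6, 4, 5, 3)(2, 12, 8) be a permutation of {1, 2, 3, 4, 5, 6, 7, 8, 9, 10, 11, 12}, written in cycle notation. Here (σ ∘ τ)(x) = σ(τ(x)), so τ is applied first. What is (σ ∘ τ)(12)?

3

(σ ∘ τ)(12) = σ(τ(12)). τ(12) = 8, then σ(8) = 3. So (σ ∘ τ)(12) = 3.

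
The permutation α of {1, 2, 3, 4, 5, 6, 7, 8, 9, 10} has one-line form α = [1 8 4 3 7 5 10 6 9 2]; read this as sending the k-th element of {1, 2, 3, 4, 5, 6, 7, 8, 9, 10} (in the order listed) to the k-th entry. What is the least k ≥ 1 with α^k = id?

6

The disjoint-cycle form of α has cycle lengths 6, 2, 1, 1.
The order of α is the least common multiple of its cycle lengths: lcm(6, 2) = 6.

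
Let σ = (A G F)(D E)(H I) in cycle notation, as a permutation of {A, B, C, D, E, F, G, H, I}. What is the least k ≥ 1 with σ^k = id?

The disjoint cycles have lengths 3, 2, 2, 1, 1.
The order of σ is the least common multiple of its cycle lengths: lcm(3, 2, 2) = 6.

6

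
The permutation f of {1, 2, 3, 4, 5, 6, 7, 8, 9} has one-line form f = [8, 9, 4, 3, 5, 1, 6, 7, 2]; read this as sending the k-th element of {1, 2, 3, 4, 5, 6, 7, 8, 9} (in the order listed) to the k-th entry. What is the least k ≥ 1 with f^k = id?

The disjoint-cycle form of f has cycle lengths 4, 2, 2, 1.
Since disjoint cycles commute, ord(f) = lcm(4, 2, 2) = 4.

4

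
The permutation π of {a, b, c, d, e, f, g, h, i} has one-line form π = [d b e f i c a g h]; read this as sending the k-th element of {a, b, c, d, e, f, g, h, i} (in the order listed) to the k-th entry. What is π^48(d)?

Tracing d → f → … returns to d after 8 steps, so d lies in an 8-cycle (a d f c e i h g).
Powers repeat with period 8 on this cycle, and 48 mod 8 = 0, so π^48(d) = π^0(d).
So π^48(d) = d.

d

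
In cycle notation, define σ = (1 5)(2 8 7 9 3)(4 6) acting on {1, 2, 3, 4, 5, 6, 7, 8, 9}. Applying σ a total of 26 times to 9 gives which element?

3

9 lies in the 5-cycle (2 8 7 9 3).
On a 5-cycle, σ^5 is the identity, so σ^26 = σ^1 there (26 ≡ 1 mod 5).
Stepping 1 place around the cycle: 9 → 3.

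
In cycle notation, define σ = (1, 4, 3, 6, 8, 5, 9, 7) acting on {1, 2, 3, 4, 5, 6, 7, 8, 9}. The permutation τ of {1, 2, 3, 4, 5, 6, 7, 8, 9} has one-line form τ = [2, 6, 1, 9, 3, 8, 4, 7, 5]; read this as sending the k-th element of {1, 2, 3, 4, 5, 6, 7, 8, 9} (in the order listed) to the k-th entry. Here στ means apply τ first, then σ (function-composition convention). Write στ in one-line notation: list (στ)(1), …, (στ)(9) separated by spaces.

For each element, apply τ then σ: 1 → 2 → 2; 2 → 6 → 8; 3 → 1 → 4; 4 → 9 → 7; 5 → 3 → 6; 6 → 8 → 5; 7 → 4 → 3; 8 → 7 → 1; 9 → 5 → 9.
Collecting the images, στ = [2 8 4 7 6 5 3 1 9].

2 8 4 7 6 5 3 1 9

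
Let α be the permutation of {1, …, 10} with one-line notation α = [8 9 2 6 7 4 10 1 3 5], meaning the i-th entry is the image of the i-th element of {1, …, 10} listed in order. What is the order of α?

Decomposing into disjoint cycles gives cycle lengths 3, 3, 2, 2.
The order is lcm(3, 3, 2, 2) = 6.

6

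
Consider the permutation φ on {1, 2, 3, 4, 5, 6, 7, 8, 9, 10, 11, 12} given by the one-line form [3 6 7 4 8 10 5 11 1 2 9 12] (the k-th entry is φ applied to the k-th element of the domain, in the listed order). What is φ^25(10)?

Tracing 10 → 2 → … returns to 10 after 3 steps, so 10 lies in a 3-cycle (2 6 10).
On a 3-cycle, φ^3 is the identity, so φ^25 = φ^1 there (25 ≡ 1 mod 3).
Stepping 1 place around the cycle: 10 → 2.

2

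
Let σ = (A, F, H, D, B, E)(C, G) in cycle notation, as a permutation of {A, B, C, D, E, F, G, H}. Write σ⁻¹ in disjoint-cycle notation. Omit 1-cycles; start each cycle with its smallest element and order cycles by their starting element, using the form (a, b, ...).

Inverting a permutation written in cycle notation just reverses the order within every cycle.
After reversing and putting each cycle's least element first, σ⁻¹ = (A, E, B, D, H, F)(C, G).

(A, E, B, D, H, F)(C, G)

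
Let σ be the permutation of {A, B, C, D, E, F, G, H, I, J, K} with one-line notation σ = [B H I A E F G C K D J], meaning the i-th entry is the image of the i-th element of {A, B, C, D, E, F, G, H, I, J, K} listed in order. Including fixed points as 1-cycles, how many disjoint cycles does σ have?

The cycle decomposition is (A, B, H, C, I, K, J, D)(E)(F)(G), which has 4 cycles (counting 1-cycles).

4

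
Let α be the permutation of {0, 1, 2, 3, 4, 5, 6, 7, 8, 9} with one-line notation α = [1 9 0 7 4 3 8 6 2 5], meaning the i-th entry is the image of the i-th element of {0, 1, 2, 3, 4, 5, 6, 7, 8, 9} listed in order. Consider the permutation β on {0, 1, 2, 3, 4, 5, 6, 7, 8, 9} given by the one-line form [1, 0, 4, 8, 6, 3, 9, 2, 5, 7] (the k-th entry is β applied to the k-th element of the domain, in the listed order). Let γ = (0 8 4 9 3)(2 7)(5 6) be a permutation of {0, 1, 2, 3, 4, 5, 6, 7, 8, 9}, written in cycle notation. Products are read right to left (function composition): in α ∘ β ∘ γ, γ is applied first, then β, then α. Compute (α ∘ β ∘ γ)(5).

(α ∘ β ∘ γ)(5) = α(β(γ(5))). γ(5) = 6, then β(6) = 9, then α(9) = 5, so the result is 5.

5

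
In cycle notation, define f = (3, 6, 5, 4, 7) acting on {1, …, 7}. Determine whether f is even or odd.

The cycle lengths are 5, 1, 1.
A cycle of length ℓ contributes ℓ−1 transpositions, so f is a product of 4 transpositions — even.

even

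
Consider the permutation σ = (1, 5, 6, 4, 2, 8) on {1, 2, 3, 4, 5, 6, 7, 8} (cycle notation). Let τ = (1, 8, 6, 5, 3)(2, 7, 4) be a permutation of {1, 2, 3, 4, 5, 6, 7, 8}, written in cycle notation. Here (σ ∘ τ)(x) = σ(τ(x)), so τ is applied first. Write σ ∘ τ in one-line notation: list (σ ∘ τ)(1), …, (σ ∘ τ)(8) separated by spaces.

1 7 5 8 3 6 2 4

(σ ∘ τ)(x) = σ(τ(x)). Computing each image: σ(τ(1)) = σ(8) = 1, σ(τ(2)) = σ(7) = 7, σ(τ(3)) = σ(1) = 5, σ(τ(4)) = σ(2) = 8, σ(τ(5)) = σ(3) = 3, σ(τ(6)) = σ(5) = 6, σ(τ(7)) = σ(4) = 2, σ(τ(8)) = σ(6) = 4.
Hence σ ∘ τ = [1 7 5 8 3 6 2 4].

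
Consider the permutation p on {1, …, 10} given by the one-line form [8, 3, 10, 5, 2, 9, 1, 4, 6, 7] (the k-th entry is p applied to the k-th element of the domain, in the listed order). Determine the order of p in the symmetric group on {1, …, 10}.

8

The disjoint-cycle form of p has cycle lengths 8, 2.
The order of p is the least common multiple of its cycle lengths: lcm(8, 2) = 8.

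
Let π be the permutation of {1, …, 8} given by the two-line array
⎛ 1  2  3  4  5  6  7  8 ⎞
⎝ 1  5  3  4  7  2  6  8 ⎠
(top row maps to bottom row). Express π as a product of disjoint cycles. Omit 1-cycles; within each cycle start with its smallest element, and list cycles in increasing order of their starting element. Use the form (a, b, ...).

(2, 5, 7, 6)

From 2: 2 → 5 → 7 → 6 → 2, closing the cycle (2, 5, 7, 6).
Continuing from each remaining unvisited element yields (2, 5, 7, 6).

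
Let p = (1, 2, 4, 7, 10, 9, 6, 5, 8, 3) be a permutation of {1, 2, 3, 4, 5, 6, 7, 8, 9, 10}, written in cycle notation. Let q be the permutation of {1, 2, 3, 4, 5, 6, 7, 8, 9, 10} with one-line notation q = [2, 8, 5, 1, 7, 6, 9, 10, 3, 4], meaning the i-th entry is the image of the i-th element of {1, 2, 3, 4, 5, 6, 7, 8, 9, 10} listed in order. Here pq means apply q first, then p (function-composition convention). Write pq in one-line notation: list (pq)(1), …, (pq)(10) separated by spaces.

4 3 8 2 10 5 6 9 1 7

(pq)(x) = p(q(x)). Computing each image: p(q(1)) = p(2) = 4, p(q(2)) = p(8) = 3, p(q(3)) = p(5) = 8, p(q(4)) = p(1) = 2, p(q(5)) = p(7) = 10, p(q(6)) = p(6) = 5, p(q(7)) = p(9) = 6, p(q(8)) = p(10) = 9, p(q(9)) = p(3) = 1, p(q(10)) = p(4) = 7.
Hence pq = [4 3 8 2 10 5 6 9 1 7].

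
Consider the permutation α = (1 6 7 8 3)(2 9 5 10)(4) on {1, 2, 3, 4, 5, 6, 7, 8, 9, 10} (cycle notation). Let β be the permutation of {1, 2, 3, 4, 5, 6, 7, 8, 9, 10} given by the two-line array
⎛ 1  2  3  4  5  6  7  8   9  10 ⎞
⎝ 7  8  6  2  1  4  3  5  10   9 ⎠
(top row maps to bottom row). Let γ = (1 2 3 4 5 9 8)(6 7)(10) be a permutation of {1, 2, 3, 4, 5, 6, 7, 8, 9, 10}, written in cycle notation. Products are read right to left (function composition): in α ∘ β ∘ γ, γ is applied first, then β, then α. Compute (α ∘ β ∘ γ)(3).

9

(α ∘ β ∘ γ)(3) = α(β(γ(3))). γ(3) = 4, then β(4) = 2, then α(2) = 9, so the result is 9.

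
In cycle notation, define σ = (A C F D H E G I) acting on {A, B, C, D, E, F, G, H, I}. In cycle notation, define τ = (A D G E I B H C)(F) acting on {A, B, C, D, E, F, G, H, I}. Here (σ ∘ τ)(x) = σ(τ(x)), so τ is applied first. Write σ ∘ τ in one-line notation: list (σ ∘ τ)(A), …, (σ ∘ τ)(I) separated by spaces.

(σ ∘ τ)(x) = σ(τ(x)). Computing each image: σ(τ(A)) = σ(D) = H, σ(τ(B)) = σ(H) = E, σ(τ(C)) = σ(A) = C, σ(τ(D)) = σ(G) = I, σ(τ(E)) = σ(I) = A, σ(τ(F)) = σ(F) = D, σ(τ(G)) = σ(E) = G, σ(τ(H)) = σ(C) = F, σ(τ(I)) = σ(B) = B.
Hence σ ∘ τ = [H E C I A D G F B].

H E C I A D G F B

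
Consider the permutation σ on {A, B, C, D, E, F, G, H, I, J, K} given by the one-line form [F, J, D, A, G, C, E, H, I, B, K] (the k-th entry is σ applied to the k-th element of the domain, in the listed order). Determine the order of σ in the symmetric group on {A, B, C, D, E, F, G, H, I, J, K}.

The disjoint-cycle form of σ has cycle lengths 4, 2, 2, 1, 1, 1.
The order of σ is the least common multiple of its cycle lengths: lcm(4, 2, 2) = 4.

4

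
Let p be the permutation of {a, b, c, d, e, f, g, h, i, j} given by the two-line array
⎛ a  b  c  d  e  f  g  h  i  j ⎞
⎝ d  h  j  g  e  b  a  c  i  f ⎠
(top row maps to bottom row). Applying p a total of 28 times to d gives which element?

g

Tracing d → g → … returns to d after 3 steps, so d lies in a 3-cycle (a d g).
On a 3-cycle, p^3 is the identity, so p^28 = p^1 there (28 ≡ 1 mod 3).
Stepping 1 place around the cycle: d → g.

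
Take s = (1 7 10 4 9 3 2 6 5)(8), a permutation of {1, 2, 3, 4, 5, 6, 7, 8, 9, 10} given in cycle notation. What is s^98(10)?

7

10 lies in the 9-cycle (1 7 10 4 9 3 2 6 5).
Powers repeat with period 9 on this cycle, and 98 mod 9 = 8, so s^98(10) = s^8(10).
Advancing 8 steps from 10: 10 → 4 → 9 → 3 → 2 → 6 → 5 → 1 → 7.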